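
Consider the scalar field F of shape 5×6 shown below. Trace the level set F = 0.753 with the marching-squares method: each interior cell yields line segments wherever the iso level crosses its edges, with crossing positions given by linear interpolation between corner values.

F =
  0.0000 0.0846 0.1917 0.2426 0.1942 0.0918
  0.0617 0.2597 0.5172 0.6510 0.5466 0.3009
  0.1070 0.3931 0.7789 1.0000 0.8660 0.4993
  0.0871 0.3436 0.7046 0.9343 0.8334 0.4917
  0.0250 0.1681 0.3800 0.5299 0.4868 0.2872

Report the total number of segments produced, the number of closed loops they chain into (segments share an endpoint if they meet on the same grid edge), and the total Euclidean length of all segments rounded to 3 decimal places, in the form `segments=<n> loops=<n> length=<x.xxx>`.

cell (1,1): code 0100 → (1.901,2.000)–(2.000,1.933)
cell (1,2): code 1100 → (1.292,3.000)–(1.901,2.000)
cell (1,3): code 1100 → (1.646,4.000)–(1.292,3.000)
cell (1,4): code 1000 → (2.000,4.308)–(1.646,4.000)
cell (2,1): code 0010 → (2.000,1.933)–(2.349,2.000)
cell (2,2): code 0111 → (2.349,2.000)–(3.000,2.211)
cell (2,4): code 1001 → (3.000,4.235)–(2.000,4.308)
cell (3,2): code 0010 → (3.000,2.211)–(3.448,3.000)
cell (3,3): code 0011 → (3.448,3.000)–(3.232,4.000)
cell (3,4): code 0001 → (3.232,4.000)–(3.000,4.235)
total: 10 segments, chained into 1 closed loop(s), length Σ = 7.123845

segments=10 loops=1 length=7.124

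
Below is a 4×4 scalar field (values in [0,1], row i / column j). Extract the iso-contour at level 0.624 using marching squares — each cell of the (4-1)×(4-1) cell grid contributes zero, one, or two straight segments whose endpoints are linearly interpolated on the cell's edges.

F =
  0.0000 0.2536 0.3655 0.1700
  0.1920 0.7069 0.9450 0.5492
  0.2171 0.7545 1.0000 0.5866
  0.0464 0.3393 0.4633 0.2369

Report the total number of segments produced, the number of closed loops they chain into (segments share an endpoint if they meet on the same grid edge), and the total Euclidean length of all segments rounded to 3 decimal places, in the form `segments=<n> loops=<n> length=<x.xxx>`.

segments=8 loops=1 length=6.918

cell (0,0): code 0100 → (0.817,1.000)–(1.000,0.839)
cell (0,1): code 1100 → (0.446,2.000)–(0.817,1.000)
cell (0,2): code 1000 → (1.000,2.811)–(0.446,2.000)
cell (1,0): code 0110 → (1.000,0.839)–(2.000,0.757)
cell (1,2): code 1001 → (2.000,2.910)–(1.000,2.811)
cell (2,0): code 0010 → (2.000,0.757)–(2.314,1.000)
cell (2,1): code 0011 → (2.314,1.000)–(2.701,2.000)
cell (2,2): code 0001 → (2.701,2.000)–(2.000,2.910)
total: 8 segments, chained into 1 closed loop(s), length Σ = 6.917849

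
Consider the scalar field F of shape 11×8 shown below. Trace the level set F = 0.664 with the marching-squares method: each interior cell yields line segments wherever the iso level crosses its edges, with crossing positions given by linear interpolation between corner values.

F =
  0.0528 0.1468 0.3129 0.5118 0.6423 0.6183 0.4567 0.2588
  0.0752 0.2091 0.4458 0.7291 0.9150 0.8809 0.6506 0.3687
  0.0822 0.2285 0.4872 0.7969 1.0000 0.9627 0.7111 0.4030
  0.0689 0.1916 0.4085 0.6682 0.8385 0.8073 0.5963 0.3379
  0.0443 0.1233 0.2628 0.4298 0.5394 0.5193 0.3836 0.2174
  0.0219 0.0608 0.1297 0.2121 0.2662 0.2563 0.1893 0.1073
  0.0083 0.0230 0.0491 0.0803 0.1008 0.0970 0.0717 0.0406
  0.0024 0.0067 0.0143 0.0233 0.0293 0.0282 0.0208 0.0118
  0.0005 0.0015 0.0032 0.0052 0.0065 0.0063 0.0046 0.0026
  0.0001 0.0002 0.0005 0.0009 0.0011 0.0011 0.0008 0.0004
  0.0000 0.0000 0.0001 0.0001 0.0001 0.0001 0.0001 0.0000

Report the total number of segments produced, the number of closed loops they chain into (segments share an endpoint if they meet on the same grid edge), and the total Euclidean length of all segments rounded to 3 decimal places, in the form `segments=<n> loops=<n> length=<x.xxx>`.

segments=14 loops=1 length=11.063

cell (0,2): code 0100 → (0.700,3.000)–(1.000,2.770)
cell (0,3): code 1100 → (0.080,4.000)–(0.700,3.000)
cell (0,4): code 1100 → (0.174,5.000)–(0.080,4.000)
cell (0,5): code 1000 → (1.000,5.942)–(0.174,5.000)
cell (1,2): code 0110 → (1.000,2.770)–(2.000,2.571)
cell (1,5): code 1101 → (1.221,6.000)–(1.000,5.942)
cell (1,6): code 1000 → (2.000,6.153)–(1.221,6.000)
cell (2,2): code 0110 → (2.000,2.571)–(3.000,2.984)
cell (2,5): code 1011 → (3.000,5.679)–(2.410,6.000)
cell (2,6): code 0001 → (2.410,6.000)–(2.000,6.153)
cell (3,2): code 0010 → (3.000,2.984)–(3.018,3.000)
cell (3,3): code 0011 → (3.018,3.000)–(3.583,4.000)
cell (3,4): code 0011 → (3.583,4.000)–(3.498,5.000)
cell (3,5): code 0001 → (3.498,5.000)–(3.000,5.679)
total: 14 segments, chained into 1 closed loop(s), length Σ = 11.063388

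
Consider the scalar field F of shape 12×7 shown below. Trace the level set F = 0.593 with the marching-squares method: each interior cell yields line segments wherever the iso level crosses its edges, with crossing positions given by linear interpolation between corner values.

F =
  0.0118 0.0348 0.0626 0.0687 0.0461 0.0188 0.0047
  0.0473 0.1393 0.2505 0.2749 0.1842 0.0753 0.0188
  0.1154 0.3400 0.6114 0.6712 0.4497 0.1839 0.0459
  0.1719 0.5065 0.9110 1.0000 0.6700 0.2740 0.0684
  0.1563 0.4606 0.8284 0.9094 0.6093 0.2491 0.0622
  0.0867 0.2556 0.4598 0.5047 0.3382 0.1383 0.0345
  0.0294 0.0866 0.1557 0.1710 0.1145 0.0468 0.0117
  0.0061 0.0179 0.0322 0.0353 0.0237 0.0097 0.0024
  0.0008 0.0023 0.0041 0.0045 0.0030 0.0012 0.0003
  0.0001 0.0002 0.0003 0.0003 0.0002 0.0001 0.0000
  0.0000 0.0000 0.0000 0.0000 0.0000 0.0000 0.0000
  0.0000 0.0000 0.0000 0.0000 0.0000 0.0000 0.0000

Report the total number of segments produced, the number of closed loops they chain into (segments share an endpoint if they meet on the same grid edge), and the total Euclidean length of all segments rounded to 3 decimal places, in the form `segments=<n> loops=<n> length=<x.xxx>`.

cell (1,1): code 0100 → (1.949,2.000)–(2.000,1.932)
cell (1,2): code 1100 → (1.803,3.000)–(1.949,2.000)
cell (1,3): code 1000 → (2.000,3.353)–(1.803,3.000)
cell (2,1): code 0110 → (2.000,1.932)–(3.000,1.214)
cell (2,3): code 1101 → (2.650,4.000)–(2.000,3.353)
cell (2,4): code 1000 → (3.000,4.194)–(2.650,4.000)
cell (3,1): code 0110 → (3.000,1.214)–(4.000,1.360)
cell (3,4): code 1001 → (4.000,4.045)–(3.000,4.194)
cell (4,1): code 0010 → (4.000,1.360)–(4.639,2.000)
cell (4,2): code 0011 → (4.639,2.000)–(4.782,3.000)
cell (4,3): code 0011 → (4.782,3.000)–(4.060,4.000)
cell (4,4): code 0001 → (4.060,4.000)–(4.000,4.045)
total: 12 segments, chained into 1 closed loop(s), length Σ = 9.293104

segments=12 loops=1 length=9.293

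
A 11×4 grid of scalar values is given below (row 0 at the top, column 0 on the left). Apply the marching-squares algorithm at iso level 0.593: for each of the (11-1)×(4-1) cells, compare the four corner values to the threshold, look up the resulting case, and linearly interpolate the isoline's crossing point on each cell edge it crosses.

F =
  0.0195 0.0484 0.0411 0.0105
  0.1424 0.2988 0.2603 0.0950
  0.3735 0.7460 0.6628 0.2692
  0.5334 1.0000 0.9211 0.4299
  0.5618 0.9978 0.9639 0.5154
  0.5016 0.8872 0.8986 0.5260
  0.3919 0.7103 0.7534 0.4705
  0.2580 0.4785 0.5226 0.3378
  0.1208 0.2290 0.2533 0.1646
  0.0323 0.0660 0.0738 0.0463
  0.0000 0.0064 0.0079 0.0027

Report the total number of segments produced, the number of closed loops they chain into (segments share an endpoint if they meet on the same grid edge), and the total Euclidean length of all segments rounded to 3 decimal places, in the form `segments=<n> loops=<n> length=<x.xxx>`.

segments=14 loops=1 length=12.687

cell (1,0): code 0100 → (1.658,1.000)–(2.000,0.589)
cell (1,1): code 1100 → (1.827,2.000)–(1.658,1.000)
cell (1,2): code 1000 → (2.000,2.177)–(1.827,2.000)
cell (2,0): code 0110 → (2.000,0.589)–(3.000,0.128)
cell (2,2): code 1001 → (3.000,2.668)–(2.000,2.177)
cell (3,0): code 0110 → (3.000,0.128)–(4.000,0.072)
cell (3,2): code 1001 → (4.000,2.827)–(3.000,2.668)
cell (4,0): code 0110 → (4.000,0.072)–(5.000,0.237)
cell (4,2): code 1001 → (5.000,2.820)–(4.000,2.827)
cell (5,0): code 0110 → (5.000,0.237)–(6.000,0.632)
cell (5,2): code 1001 → (6.000,2.567)–(5.000,2.820)
cell (6,0): code 0010 → (6.000,0.632)–(6.506,1.000)
cell (6,1): code 0011 → (6.506,1.000)–(6.695,2.000)
cell (6,2): code 0001 → (6.695,2.000)–(6.000,2.567)
total: 14 segments, chained into 1 closed loop(s), length Σ = 12.686860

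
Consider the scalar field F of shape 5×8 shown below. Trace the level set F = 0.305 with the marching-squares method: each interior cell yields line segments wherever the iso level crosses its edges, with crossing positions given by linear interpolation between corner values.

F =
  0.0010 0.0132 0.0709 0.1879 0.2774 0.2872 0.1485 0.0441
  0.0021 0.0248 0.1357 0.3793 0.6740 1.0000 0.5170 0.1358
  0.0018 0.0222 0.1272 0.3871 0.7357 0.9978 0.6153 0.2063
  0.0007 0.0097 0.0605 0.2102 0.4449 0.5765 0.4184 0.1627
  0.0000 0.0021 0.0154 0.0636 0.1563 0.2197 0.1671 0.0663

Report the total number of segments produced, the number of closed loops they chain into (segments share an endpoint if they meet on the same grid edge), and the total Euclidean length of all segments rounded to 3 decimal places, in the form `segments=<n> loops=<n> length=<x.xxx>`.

cell (0,2): code 0100 → (0.612,3.000)–(1.000,2.695)
cell (0,3): code 1100 → (0.070,4.000)–(0.612,3.000)
cell (0,4): code 1100 → (0.025,5.000)–(0.070,4.000)
cell (0,5): code 1100 → (0.425,6.000)–(0.025,5.000)
cell (0,6): code 1000 → (1.000,6.556)–(0.425,6.000)
cell (1,2): code 0110 → (1.000,2.695)–(2.000,2.684)
cell (1,6): code 1001 → (2.000,6.759)–(1.000,6.556)
cell (2,2): code 0010 → (2.000,2.684)–(2.464,3.000)
cell (2,3): code 0111 → (2.464,3.000)–(3.000,3.404)
cell (2,6): code 1001 → (3.000,6.443)–(2.000,6.759)
cell (3,3): code 0010 → (3.000,3.404)–(3.485,4.000)
cell (3,4): code 0011 → (3.485,4.000)–(3.761,5.000)
cell (3,5): code 0011 → (3.761,5.000)–(3.451,6.000)
cell (3,6): code 0001 → (3.451,6.000)–(3.000,6.443)
total: 14 segments, chained into 1 closed loop(s), length Σ = 12.295954

segments=14 loops=1 length=12.296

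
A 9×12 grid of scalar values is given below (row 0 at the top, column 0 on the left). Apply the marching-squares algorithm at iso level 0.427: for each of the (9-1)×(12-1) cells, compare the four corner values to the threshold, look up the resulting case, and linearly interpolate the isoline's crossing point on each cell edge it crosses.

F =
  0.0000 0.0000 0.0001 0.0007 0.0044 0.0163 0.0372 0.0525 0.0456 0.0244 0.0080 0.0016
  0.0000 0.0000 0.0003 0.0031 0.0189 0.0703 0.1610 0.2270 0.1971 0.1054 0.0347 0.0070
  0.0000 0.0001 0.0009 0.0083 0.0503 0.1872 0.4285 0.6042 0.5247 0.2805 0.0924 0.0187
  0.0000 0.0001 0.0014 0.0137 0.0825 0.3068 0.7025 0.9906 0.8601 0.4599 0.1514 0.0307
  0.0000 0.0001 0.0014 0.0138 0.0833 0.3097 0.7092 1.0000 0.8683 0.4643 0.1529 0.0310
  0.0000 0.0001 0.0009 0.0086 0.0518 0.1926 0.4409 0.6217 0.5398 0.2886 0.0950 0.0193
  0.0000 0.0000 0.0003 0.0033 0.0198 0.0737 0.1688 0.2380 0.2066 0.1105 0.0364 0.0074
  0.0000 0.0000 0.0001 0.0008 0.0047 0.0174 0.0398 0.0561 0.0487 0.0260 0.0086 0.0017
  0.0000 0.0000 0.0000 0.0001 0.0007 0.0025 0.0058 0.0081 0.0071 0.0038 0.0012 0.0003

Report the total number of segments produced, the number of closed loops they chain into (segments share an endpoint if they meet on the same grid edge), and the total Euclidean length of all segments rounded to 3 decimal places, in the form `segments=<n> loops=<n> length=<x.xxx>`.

segments=16 loops=1 length=12.214

cell (1,5): code 0100 → (1.994,6.000)–(2.000,5.994)
cell (1,6): code 1100 → (1.530,7.000)–(1.994,6.000)
cell (1,7): code 1100 → (1.702,8.000)–(1.530,7.000)
cell (1,8): code 1000 → (2.000,8.400)–(1.702,8.000)
cell (2,5): code 0110 → (2.000,5.994)–(3.000,5.304)
cell (2,8): code 1101 → (2.817,9.000)–(2.000,8.400)
cell (2,9): code 1000 → (3.000,9.107)–(2.817,9.000)
cell (3,5): code 0110 → (3.000,5.304)–(4.000,5.294)
cell (3,9): code 1001 → (4.000,9.120)–(3.000,9.107)
cell (4,5): code 0110 → (4.000,5.294)–(5.000,5.944)
cell (4,8): code 1011 → (5.000,8.449)–(4.212,9.000)
cell (4,9): code 0001 → (4.212,9.000)–(4.000,9.120)
cell (5,5): code 0010 → (5.000,5.944)–(5.051,6.000)
cell (5,6): code 0011 → (5.051,6.000)–(5.507,7.000)
cell (5,7): code 0011 → (5.507,7.000)–(5.339,8.000)
cell (5,8): code 0001 → (5.339,8.000)–(5.000,8.449)
total: 16 segments, chained into 1 closed loop(s), length Σ = 12.214426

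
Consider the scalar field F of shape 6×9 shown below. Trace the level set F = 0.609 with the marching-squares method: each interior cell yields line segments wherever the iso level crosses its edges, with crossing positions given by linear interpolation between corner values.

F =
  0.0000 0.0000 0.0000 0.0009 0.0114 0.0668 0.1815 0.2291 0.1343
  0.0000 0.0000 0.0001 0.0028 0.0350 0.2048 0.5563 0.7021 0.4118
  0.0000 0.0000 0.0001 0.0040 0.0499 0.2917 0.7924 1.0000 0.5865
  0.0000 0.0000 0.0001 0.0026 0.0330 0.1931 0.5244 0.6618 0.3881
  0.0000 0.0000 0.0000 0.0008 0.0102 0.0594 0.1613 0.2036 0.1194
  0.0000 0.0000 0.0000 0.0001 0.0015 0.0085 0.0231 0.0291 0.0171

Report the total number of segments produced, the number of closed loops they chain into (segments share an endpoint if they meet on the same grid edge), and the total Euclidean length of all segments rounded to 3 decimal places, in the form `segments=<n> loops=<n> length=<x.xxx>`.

segments=10 loops=1 length=6.853

cell (0,6): code 0100 → (0.803,7.000)–(1.000,6.361)
cell (0,7): code 1000 → (1.000,7.321)–(0.803,7.000)
cell (1,5): code 0100 → (1.223,6.000)–(2.000,5.634)
cell (1,6): code 1110 → (1.000,6.361)–(1.223,6.000)
cell (1,7): code 1001 → (2.000,7.946)–(1.000,7.321)
cell (2,5): code 0010 → (2.000,5.634)–(2.684,6.000)
cell (2,6): code 0111 → (2.684,6.000)–(3.000,6.616)
cell (2,7): code 1001 → (3.000,7.193)–(2.000,7.946)
cell (3,6): code 0010 → (3.000,6.616)–(3.115,7.000)
cell (3,7): code 0001 → (3.115,7.000)–(3.000,7.193)
total: 10 segments, chained into 1 closed loop(s), length Σ = 6.852920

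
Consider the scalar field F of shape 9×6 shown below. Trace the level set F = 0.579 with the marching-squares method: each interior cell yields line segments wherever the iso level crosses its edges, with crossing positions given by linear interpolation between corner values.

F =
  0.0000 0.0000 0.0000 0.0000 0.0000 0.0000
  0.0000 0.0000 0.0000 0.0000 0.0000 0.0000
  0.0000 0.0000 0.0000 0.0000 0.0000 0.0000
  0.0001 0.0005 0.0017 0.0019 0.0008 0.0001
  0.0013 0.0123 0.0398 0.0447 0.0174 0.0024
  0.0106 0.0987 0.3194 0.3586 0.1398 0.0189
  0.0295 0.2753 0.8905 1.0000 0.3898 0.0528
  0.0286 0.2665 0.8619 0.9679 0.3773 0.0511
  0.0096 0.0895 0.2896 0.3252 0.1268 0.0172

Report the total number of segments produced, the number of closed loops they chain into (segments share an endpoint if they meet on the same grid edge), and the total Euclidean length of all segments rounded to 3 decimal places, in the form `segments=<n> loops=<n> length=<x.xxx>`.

cell (5,1): code 0100 → (5.455,2.000)–(6.000,1.494)
cell (5,2): code 1100 → (5.344,3.000)–(5.455,2.000)
cell (5,3): code 1000 → (6.000,3.690)–(5.344,3.000)
cell (6,1): code 0110 → (6.000,1.494)–(7.000,1.525)
cell (6,3): code 1001 → (7.000,3.658)–(6.000,3.690)
cell (7,1): code 0010 → (7.000,1.525)–(7.494,2.000)
cell (7,2): code 0011 → (7.494,2.000)–(7.605,3.000)
cell (7,3): code 0001 → (7.605,3.000)–(7.000,3.658)
total: 8 segments, chained into 1 closed loop(s), length Σ = 7.289686

segments=8 loops=1 length=7.290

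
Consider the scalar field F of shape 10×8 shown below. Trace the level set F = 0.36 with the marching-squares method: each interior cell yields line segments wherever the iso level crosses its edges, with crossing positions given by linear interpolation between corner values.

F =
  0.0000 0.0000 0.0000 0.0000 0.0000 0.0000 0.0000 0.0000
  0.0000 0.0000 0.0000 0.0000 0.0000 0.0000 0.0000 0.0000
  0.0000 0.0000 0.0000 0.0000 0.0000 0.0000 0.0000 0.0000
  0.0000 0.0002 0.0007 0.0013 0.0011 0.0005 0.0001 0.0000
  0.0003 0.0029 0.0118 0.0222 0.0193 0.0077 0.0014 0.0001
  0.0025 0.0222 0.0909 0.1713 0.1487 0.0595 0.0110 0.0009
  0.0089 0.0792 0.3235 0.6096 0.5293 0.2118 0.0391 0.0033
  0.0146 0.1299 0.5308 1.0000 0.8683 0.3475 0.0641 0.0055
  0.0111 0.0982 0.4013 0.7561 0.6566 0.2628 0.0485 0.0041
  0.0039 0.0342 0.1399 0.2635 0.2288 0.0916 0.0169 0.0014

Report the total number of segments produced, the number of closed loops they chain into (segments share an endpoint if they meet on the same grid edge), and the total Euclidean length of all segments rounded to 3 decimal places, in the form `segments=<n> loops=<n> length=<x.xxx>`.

cell (5,2): code 0100 → (5.431,3.000)–(6.000,2.128)
cell (5,3): code 1100 → (5.555,4.000)–(5.431,3.000)
cell (5,4): code 1000 → (6.000,4.533)–(5.555,4.000)
cell (6,1): code 0100 → (6.176,2.000)–(7.000,1.574)
cell (6,2): code 1110 → (6.000,2.128)–(6.176,2.000)
cell (6,4): code 1001 → (7.000,4.976)–(6.000,4.533)
cell (7,1): code 0110 → (7.000,1.574)–(8.000,1.864)
cell (7,4): code 1001 → (8.000,4.753)–(7.000,4.976)
cell (8,1): code 0010 → (8.000,1.864)–(8.158,2.000)
cell (8,2): code 0011 → (8.158,2.000)–(8.804,3.000)
cell (8,3): code 0011 → (8.804,3.000)–(8.693,4.000)
cell (8,4): code 0001 → (8.693,4.000)–(8.000,4.753)
total: 12 segments, chained into 1 closed loop(s), length Σ = 10.477298

segments=12 loops=1 length=10.477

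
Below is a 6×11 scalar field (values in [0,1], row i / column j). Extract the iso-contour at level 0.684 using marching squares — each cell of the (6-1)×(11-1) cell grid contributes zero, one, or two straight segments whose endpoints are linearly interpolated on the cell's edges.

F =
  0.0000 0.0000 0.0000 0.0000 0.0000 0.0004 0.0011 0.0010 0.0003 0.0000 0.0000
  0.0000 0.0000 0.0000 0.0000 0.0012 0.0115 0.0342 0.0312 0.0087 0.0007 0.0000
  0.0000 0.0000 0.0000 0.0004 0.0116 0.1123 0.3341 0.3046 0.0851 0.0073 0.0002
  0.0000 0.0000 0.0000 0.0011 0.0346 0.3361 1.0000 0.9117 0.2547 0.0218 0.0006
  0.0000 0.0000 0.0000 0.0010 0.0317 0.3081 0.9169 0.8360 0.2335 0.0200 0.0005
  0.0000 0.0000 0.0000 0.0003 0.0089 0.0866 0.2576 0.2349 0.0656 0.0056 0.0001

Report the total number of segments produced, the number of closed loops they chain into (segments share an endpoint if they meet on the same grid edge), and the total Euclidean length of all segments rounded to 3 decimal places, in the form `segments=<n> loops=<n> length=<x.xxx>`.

segments=8 loops=1 length=6.079

cell (2,5): code 0100 → (2.525,6.000)–(3.000,5.524)
cell (2,6): code 1100 → (2.625,7.000)–(2.525,6.000)
cell (2,7): code 1000 → (3.000,7.347)–(2.625,7.000)
cell (3,5): code 0110 → (3.000,5.524)–(4.000,5.617)
cell (3,7): code 1001 → (4.000,7.252)–(3.000,7.347)
cell (4,5): code 0010 → (4.000,5.617)–(4.353,6.000)
cell (4,6): code 0011 → (4.353,6.000)–(4.253,7.000)
cell (4,7): code 0001 → (4.253,7.000)–(4.000,7.252)
total: 8 segments, chained into 1 closed loop(s), length Σ = 6.079449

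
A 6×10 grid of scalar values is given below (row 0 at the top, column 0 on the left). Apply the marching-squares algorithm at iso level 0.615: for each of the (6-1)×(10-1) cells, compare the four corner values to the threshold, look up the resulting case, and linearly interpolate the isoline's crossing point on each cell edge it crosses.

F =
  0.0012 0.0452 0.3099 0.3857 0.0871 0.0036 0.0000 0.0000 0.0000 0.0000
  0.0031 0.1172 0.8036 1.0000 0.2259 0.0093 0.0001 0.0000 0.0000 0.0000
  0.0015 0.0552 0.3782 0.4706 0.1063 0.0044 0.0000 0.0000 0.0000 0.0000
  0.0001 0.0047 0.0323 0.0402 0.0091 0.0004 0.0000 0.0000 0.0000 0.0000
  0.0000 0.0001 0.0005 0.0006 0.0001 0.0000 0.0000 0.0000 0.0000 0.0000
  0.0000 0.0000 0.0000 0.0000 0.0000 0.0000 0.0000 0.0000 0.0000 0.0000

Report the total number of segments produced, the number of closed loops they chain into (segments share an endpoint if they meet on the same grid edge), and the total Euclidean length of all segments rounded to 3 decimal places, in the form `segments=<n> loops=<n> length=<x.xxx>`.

segments=6 loops=1 length=4.742

cell (0,1): code 0100 → (0.618,2.000)–(1.000,1.725)
cell (0,2): code 1100 → (0.373,3.000)–(0.618,2.000)
cell (0,3): code 1000 → (1.000,3.497)–(0.373,3.000)
cell (1,1): code 0010 → (1.000,1.725)–(1.443,2.000)
cell (1,2): code 0011 → (1.443,2.000)–(1.727,3.000)
cell (1,3): code 0001 → (1.727,3.000)–(1.000,3.497)
total: 6 segments, chained into 1 closed loop(s), length Σ = 4.742311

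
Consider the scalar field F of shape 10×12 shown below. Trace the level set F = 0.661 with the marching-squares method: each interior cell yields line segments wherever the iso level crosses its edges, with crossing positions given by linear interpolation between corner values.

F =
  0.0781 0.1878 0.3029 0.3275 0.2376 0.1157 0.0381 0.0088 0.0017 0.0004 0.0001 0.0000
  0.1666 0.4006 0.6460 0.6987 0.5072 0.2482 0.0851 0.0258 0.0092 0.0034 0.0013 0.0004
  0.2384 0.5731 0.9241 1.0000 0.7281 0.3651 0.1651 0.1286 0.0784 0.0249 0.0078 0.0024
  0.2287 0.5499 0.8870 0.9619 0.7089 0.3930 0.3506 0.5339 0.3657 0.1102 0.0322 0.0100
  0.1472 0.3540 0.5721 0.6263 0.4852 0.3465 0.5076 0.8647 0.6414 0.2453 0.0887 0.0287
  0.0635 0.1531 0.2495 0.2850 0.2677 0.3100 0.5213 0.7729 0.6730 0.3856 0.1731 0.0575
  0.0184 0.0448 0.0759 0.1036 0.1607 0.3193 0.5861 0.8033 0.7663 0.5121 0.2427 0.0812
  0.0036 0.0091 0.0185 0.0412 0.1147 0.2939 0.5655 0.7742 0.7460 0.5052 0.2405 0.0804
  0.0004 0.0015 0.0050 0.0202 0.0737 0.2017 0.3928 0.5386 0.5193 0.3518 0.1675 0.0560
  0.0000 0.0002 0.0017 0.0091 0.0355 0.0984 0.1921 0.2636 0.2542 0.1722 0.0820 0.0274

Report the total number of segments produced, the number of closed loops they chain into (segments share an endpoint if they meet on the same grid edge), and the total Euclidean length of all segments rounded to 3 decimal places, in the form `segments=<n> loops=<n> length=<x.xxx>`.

cell (0,2): code 0100 → (0.898,3.000)–(1.000,2.285)
cell (0,3): code 1000 → (1.000,3.197)–(0.898,3.000)
cell (1,1): code 0100 → (1.054,2.000)–(2.000,1.250)
cell (1,2): code 1110 → (1.000,2.285)–(1.054,2.000)
cell (1,3): code 1101 → (1.696,4.000)–(1.000,3.197)
cell (1,4): code 1000 → (2.000,4.185)–(1.696,4.000)
cell (2,1): code 0110 → (2.000,1.250)–(3.000,1.330)
cell (2,4): code 1001 → (3.000,4.152)–(2.000,4.185)
cell (3,1): code 0010 → (3.000,1.330)–(3.718,2.000)
cell (3,2): code 0011 → (3.718,2.000)–(3.897,3.000)
cell (3,3): code 0011 → (3.897,3.000)–(3.214,4.000)
cell (3,4): code 0001 → (3.214,4.000)–(3.000,4.152)
cell (3,6): code 0100 → (3.384,7.000)–(4.000,6.430)
cell (3,7): code 1000 → (4.000,7.912)–(3.384,7.000)
cell (4,6): code 0110 → (4.000,6.430)–(5.000,6.555)
cell (4,7): code 1101 → (4.620,8.000)–(4.000,7.912)
cell (4,8): code 1000 → (5.000,8.042)–(4.620,8.000)
cell (5,6): code 0110 → (5.000,6.555)–(6.000,6.345)
cell (5,8): code 1001 → (6.000,8.414)–(5.000,8.042)
cell (6,6): code 0110 → (6.000,6.345)–(7.000,6.458)
cell (6,8): code 1001 → (7.000,8.353)–(6.000,8.414)
cell (7,6): code 0010 → (7.000,6.458)–(7.480,7.000)
cell (7,7): code 0011 → (7.480,7.000)–(7.375,8.000)
cell (7,8): code 0001 → (7.375,8.000)–(7.000,8.353)
total: 24 segments, chained into 2 closed loop(s), length Σ = 19.632692

segments=24 loops=2 length=19.633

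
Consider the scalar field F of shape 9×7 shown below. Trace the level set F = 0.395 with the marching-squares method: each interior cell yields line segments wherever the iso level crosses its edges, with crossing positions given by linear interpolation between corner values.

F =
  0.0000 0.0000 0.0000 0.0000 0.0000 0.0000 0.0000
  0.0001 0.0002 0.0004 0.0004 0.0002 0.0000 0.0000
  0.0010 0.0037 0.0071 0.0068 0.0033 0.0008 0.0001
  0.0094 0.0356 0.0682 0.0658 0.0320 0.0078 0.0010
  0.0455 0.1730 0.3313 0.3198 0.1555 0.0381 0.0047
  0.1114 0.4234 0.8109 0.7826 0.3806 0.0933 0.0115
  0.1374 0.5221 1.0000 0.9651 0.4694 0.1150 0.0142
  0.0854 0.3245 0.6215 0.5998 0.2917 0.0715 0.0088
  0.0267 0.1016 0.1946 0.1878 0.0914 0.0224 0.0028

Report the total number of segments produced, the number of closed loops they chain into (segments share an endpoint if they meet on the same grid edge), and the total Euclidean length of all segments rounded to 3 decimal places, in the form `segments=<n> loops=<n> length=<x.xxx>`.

cell (4,0): code 0100 → (4.887,1.000)–(5.000,0.909)
cell (4,1): code 1100 → (4.133,2.000)–(4.887,1.000)
cell (4,2): code 1100 → (4.162,3.000)–(4.133,2.000)
cell (4,3): code 1000 → (5.000,3.964)–(4.162,3.000)
cell (5,0): code 0110 → (5.000,0.909)–(6.000,0.670)
cell (5,3): code 1101 → (5.162,4.000)–(5.000,3.964)
cell (5,4): code 1000 → (6.000,4.210)–(5.162,4.000)
cell (6,0): code 0010 → (6.000,0.670)–(6.643,1.000)
cell (6,1): code 0111 → (6.643,1.000)–(7.000,1.237)
cell (6,3): code 1011 → (7.000,3.665)–(6.419,4.000)
cell (6,4): code 0001 → (6.419,4.000)–(6.000,4.210)
cell (7,1): code 0010 → (7.000,1.237)–(7.531,2.000)
cell (7,2): code 0011 → (7.531,2.000)–(7.497,3.000)
cell (7,3): code 0001 → (7.497,3.000)–(7.000,3.665)
total: 14 segments, chained into 1 closed loop(s), length Σ = 10.784023

segments=14 loops=1 length=10.784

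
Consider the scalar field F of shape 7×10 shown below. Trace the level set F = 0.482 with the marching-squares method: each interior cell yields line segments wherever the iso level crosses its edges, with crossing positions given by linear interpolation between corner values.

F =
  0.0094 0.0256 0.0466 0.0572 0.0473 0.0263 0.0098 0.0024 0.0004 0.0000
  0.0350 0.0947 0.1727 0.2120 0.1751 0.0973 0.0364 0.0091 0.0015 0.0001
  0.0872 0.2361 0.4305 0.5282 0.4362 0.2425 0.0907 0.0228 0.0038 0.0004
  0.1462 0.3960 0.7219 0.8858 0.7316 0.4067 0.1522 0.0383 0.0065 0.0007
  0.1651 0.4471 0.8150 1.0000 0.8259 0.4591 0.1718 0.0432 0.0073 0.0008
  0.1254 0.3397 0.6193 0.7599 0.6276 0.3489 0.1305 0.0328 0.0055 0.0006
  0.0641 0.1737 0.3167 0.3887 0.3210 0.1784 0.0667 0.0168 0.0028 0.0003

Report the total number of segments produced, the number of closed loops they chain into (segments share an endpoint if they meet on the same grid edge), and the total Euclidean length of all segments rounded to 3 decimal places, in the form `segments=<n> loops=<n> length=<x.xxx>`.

segments=14 loops=1 length=11.989

cell (1,2): code 0100 → (1.854,3.000)–(2.000,2.527)
cell (1,3): code 1000 → (2.000,3.502)–(1.854,3.000)
cell (2,1): code 0100 → (2.177,2.000)–(3.000,1.264)
cell (2,2): code 1110 → (2.000,2.527)–(2.177,2.000)
cell (2,3): code 1101 → (2.155,4.000)–(2.000,3.502)
cell (2,4): code 1000 → (3.000,4.768)–(2.155,4.000)
cell (3,1): code 0110 → (3.000,1.264)–(4.000,1.095)
cell (3,4): code 1001 → (4.000,4.938)–(3.000,4.768)
cell (4,1): code 0110 → (4.000,1.095)–(5.000,1.509)
cell (4,4): code 1001 → (5.000,4.522)–(4.000,4.938)
cell (5,1): code 0010 → (5.000,1.509)–(5.454,2.000)
cell (5,2): code 0011 → (5.454,2.000)–(5.749,3.000)
cell (5,3): code 0011 → (5.749,3.000)–(5.475,4.000)
cell (5,4): code 0001 → (5.475,4.000)–(5.000,4.522)
total: 14 segments, chained into 1 closed loop(s), length Σ = 11.989148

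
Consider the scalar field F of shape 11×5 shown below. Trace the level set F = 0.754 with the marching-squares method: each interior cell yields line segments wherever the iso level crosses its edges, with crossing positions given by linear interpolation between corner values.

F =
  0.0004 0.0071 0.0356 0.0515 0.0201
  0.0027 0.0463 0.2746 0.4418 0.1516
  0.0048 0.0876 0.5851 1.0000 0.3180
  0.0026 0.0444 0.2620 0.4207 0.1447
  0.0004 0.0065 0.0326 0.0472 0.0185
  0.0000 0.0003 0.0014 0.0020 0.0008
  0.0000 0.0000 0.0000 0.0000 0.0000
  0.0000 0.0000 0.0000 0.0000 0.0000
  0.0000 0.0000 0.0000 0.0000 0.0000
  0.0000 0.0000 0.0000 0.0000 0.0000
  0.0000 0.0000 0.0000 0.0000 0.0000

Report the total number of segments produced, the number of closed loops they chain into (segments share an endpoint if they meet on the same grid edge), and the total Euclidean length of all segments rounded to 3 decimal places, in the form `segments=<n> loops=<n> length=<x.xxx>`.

segments=4 loops=1 length=2.595

cell (1,2): code 0100 → (1.559,3.000)–(2.000,2.407)
cell (1,3): code 1000 → (2.000,3.361)–(1.559,3.000)
cell (2,2): code 0010 → (2.000,2.407)–(2.425,3.000)
cell (2,3): code 0001 → (2.425,3.000)–(2.000,3.361)
total: 4 segments, chained into 1 closed loop(s), length Σ = 2.594720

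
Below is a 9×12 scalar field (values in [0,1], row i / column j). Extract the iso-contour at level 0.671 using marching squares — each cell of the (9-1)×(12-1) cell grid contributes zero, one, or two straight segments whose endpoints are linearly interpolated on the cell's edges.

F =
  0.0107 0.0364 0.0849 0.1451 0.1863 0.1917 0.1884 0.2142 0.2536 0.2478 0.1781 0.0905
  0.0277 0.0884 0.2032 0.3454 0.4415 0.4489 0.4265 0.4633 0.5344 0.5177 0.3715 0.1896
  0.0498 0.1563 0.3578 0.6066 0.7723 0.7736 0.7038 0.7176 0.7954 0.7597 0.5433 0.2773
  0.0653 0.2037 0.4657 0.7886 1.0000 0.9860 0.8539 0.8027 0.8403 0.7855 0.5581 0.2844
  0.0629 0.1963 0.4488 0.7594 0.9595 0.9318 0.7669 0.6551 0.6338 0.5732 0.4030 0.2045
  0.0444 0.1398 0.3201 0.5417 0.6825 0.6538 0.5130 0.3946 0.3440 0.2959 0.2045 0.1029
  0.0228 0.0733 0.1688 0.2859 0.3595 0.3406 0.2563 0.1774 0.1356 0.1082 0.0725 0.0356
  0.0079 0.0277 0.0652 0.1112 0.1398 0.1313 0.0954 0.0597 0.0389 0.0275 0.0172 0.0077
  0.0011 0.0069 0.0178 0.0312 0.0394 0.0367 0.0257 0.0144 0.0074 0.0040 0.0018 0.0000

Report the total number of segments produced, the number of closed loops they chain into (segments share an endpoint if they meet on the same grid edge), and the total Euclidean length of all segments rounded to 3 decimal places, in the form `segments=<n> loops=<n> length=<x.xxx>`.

segments=22 loops=1 length=17.303

cell (1,3): code 0100 → (1.694,4.000)–(2.000,3.389)
cell (1,4): code 1100 → (1.684,5.000)–(1.694,4.000)
cell (1,5): code 1100 → (1.882,6.000)–(1.684,5.000)
cell (1,6): code 1100 → (1.817,7.000)–(1.882,6.000)
cell (1,7): code 1100 → (1.523,8.000)–(1.817,7.000)
cell (1,8): code 1100 → (1.633,9.000)–(1.523,8.000)
cell (1,9): code 1000 → (2.000,9.410)–(1.633,9.000)
cell (2,2): code 0100 → (2.354,3.000)–(3.000,2.636)
cell (2,3): code 1110 → (2.000,3.389)–(2.354,3.000)
cell (2,9): code 1001 → (3.000,9.504)–(2.000,9.410)
cell (3,2): code 0110 → (3.000,2.636)–(4.000,2.715)
cell (3,6): code 1011 → (4.000,6.858)–(3.892,7.000)
cell (3,7): code 0011 → (3.892,7.000)–(3.820,8.000)
cell (3,8): code 0011 → (3.820,8.000)–(3.539,9.000)
cell (3,9): code 0001 → (3.539,9.000)–(3.000,9.504)
cell (4,2): code 0010 → (4.000,2.715)–(4.406,3.000)
cell (4,3): code 0111 → (4.406,3.000)–(5.000,3.918)
cell (4,4): code 1011 → (5.000,4.401)–(4.938,5.000)
cell (4,5): code 0011 → (4.938,5.000)–(4.378,6.000)
cell (4,6): code 0001 → (4.378,6.000)–(4.000,6.858)
cell (5,3): code 0010 → (5.000,3.918)–(5.036,4.000)
cell (5,4): code 0001 → (5.036,4.000)–(5.000,4.401)
total: 22 segments, chained into 1 closed loop(s), length Σ = 17.302636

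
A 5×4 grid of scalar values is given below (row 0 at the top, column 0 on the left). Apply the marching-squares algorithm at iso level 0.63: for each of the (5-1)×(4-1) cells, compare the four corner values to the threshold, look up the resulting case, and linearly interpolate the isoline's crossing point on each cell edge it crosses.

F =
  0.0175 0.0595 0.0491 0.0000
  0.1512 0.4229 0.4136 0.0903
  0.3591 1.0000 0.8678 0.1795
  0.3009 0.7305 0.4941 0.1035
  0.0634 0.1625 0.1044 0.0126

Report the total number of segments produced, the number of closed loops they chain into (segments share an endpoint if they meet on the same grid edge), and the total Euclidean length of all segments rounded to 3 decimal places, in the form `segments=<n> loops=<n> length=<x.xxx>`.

cell (1,0): code 0100 → (1.359,1.000)–(2.000,0.423)
cell (1,1): code 1100 → (1.476,2.000)–(1.359,1.000)
cell (1,2): code 1000 → (2.000,2.345)–(1.476,2.000)
cell (2,0): code 0110 → (2.000,0.423)–(3.000,0.766)
cell (2,1): code 1011 → (3.000,1.425)–(2.636,2.000)
cell (2,2): code 0001 → (2.636,2.000)–(2.000,2.345)
cell (3,0): code 0010 → (3.000,0.766)–(3.177,1.000)
cell (3,1): code 0001 → (3.177,1.000)–(3.000,1.425)
total: 8 segments, chained into 1 closed loop(s), length Σ = 5.712344

segments=8 loops=1 length=5.712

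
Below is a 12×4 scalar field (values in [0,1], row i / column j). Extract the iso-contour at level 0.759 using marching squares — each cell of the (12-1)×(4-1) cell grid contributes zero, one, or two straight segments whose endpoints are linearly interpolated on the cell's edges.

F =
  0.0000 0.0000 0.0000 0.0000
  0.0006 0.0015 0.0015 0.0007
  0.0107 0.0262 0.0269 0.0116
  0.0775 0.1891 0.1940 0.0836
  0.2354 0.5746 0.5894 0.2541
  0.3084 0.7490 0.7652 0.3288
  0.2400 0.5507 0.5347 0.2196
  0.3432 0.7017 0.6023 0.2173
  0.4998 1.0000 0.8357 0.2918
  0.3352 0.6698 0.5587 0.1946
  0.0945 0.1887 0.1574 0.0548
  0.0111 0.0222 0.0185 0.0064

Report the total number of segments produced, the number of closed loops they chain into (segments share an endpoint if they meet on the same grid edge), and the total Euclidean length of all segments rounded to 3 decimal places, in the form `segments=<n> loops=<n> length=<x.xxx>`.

segments=10 loops=2 length=5.527

cell (4,1): code 0100 → (4.965,2.000)–(5.000,1.617)
cell (4,2): code 1000 → (5.000,2.014)–(4.965,2.000)
cell (5,1): code 0010 → (5.000,1.617)–(5.027,2.000)
cell (5,2): code 0001 → (5.027,2.000)–(5.000,2.014)
cell (7,0): code 0100 → (7.192,1.000)–(8.000,0.518)
cell (7,1): code 1100 → (7.671,2.000)–(7.192,1.000)
cell (7,2): code 1000 → (8.000,2.141)–(7.671,2.000)
cell (8,0): code 0010 → (8.000,0.518)–(8.730,1.000)
cell (8,1): code 0011 → (8.730,1.000)–(8.277,2.000)
cell (8,2): code 0001 → (8.277,2.000)–(8.000,2.141)
total: 10 segments, chained into 2 closed loop(s), length Σ = 5.526726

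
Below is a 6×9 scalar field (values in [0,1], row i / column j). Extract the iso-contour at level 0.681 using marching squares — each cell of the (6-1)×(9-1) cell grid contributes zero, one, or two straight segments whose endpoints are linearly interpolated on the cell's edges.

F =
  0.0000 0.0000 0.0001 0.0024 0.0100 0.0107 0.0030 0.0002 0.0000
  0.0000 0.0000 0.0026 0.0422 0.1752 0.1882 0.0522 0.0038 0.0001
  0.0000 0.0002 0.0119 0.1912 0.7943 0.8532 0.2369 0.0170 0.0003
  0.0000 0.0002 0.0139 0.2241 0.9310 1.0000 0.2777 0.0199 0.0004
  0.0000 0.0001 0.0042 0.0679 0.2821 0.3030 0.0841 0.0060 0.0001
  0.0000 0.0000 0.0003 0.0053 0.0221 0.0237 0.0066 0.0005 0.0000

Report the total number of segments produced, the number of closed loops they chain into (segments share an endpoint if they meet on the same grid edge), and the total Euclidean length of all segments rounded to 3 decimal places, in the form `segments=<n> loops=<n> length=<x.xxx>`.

cell (1,3): code 0100 → (1.817,4.000)–(2.000,3.812)
cell (1,4): code 1100 → (1.741,5.000)–(1.817,4.000)
cell (1,5): code 1000 → (2.000,5.279)–(1.741,5.000)
cell (2,3): code 0110 → (2.000,3.812)–(3.000,3.646)
cell (2,5): code 1001 → (3.000,5.442)–(2.000,5.279)
cell (3,3): code 0010 → (3.000,3.646)–(3.385,4.000)
cell (3,4): code 0011 → (3.385,4.000)–(3.458,5.000)
cell (3,5): code 0001 → (3.458,5.000)–(3.000,5.442)
total: 8 segments, chained into 1 closed loop(s), length Σ = 5.834433

segments=8 loops=1 length=5.834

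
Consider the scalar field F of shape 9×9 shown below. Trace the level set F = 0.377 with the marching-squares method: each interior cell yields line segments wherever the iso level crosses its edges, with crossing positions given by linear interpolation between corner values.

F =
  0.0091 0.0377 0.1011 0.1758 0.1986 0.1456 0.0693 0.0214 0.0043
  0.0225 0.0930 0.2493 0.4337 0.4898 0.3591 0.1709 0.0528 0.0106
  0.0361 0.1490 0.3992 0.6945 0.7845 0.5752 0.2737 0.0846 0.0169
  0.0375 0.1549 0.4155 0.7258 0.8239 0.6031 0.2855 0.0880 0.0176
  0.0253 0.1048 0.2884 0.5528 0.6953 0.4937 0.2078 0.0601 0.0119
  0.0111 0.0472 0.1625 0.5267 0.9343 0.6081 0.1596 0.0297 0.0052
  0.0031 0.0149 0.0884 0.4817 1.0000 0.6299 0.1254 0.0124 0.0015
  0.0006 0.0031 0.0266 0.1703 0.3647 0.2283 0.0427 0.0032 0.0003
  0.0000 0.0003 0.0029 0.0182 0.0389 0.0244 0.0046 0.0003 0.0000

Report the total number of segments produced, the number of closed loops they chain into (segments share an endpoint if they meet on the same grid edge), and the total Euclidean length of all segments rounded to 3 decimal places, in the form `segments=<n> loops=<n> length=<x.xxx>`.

cell (0,2): code 0100 → (0.780,3.000)–(1.000,2.693)
cell (0,3): code 1100 → (0.613,4.000)–(0.780,3.000)
cell (0,4): code 1000 → (1.000,4.863)–(0.613,4.000)
cell (1,1): code 0100 → (1.852,2.000)–(2.000,1.911)
cell (1,2): code 1110 → (1.000,2.693)–(1.852,2.000)
cell (1,4): code 1101 → (1.083,5.000)–(1.000,4.863)
cell (1,5): code 1000 → (2.000,5.657)–(1.083,5.000)
cell (2,1): code 0110 → (2.000,1.911)–(3.000,1.852)
cell (2,5): code 1001 → (3.000,5.712)–(2.000,5.657)
cell (3,1): code 0010 → (3.000,1.852)–(3.303,2.000)
cell (3,2): code 0111 → (3.303,2.000)–(4.000,2.335)
cell (3,5): code 1001 → (4.000,5.408)–(3.000,5.712)
cell (4,2): code 0110 → (4.000,2.335)–(5.000,2.589)
cell (4,5): code 1001 → (5.000,5.515)–(4.000,5.408)
cell (5,2): code 0110 → (5.000,2.589)–(6.000,2.734)
cell (5,5): code 1001 → (6.000,5.501)–(5.000,5.515)
cell (6,2): code 0010 → (6.000,2.734)–(6.336,3.000)
cell (6,3): code 0011 → (6.336,3.000)–(6.981,4.000)
cell (6,4): code 0011 → (6.981,4.000)–(6.630,5.000)
cell (6,5): code 0001 → (6.630,5.000)–(6.000,5.501)
total: 20 segments, chained into 1 closed loop(s), length Σ = 16.586855

segments=20 loops=1 length=16.587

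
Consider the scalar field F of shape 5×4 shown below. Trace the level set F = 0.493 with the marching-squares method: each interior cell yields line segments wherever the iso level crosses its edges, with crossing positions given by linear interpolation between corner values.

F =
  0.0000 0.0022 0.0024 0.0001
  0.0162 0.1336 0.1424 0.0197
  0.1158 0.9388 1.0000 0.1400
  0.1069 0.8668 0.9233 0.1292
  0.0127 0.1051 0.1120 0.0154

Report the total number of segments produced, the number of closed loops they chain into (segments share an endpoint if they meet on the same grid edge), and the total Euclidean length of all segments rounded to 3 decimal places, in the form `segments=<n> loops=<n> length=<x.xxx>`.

cell (1,0): code 0100 → (1.446,1.000)–(2.000,0.458)
cell (1,1): code 1100 → (1.409,2.000)–(1.446,1.000)
cell (1,2): code 1000 → (2.000,2.590)–(1.409,2.000)
cell (2,0): code 0110 → (2.000,0.458)–(3.000,0.508)
cell (2,2): code 1001 → (3.000,2.542)–(2.000,2.590)
cell (3,0): code 0010 → (3.000,0.508)–(3.491,1.000)
cell (3,1): code 0011 → (3.491,1.000)–(3.530,2.000)
cell (3,2): code 0001 → (3.530,2.000)–(3.000,2.542)
total: 8 segments, chained into 1 closed loop(s), length Σ = 7.066400

segments=8 loops=1 length=7.066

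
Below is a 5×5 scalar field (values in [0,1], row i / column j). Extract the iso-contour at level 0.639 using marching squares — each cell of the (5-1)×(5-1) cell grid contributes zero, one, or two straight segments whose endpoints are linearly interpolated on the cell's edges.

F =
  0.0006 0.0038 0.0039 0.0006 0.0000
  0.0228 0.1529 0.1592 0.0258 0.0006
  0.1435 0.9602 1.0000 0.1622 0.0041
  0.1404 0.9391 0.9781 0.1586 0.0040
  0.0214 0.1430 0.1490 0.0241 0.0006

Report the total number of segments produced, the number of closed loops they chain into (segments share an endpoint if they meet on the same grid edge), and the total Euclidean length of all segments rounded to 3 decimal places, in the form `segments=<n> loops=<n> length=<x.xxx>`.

segments=8 loops=1 length=6.283

cell (1,0): code 0100 → (1.602,1.000)–(2.000,0.607)
cell (1,1): code 1100 → (1.571,2.000)–(1.602,1.000)
cell (1,2): code 1000 → (2.000,2.431)–(1.571,2.000)
cell (2,0): code 0110 → (2.000,0.607)–(3.000,0.624)
cell (2,2): code 1001 → (3.000,2.414)–(2.000,2.431)
cell (3,0): code 0010 → (3.000,0.624)–(3.377,1.000)
cell (3,1): code 0011 → (3.377,1.000)–(3.409,2.000)
cell (3,2): code 0001 → (3.409,2.000)–(3.000,2.414)
total: 8 segments, chained into 1 closed loop(s), length Σ = 6.283084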